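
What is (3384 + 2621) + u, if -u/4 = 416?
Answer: 4341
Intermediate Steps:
u = -1664 (u = -4*416 = -1664)
(3384 + 2621) + u = (3384 + 2621) - 1664 = 6005 - 1664 = 4341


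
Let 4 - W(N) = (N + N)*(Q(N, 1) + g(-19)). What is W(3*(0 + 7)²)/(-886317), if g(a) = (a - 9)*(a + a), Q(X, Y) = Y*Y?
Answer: 313106/886317 ≈ 0.35327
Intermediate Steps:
Q(X, Y) = Y²
g(a) = 2*a*(-9 + a) (g(a) = (-9 + a)*(2*a) = 2*a*(-9 + a))
W(N) = 4 - 2130*N (W(N) = 4 - (N + N)*(1² + 2*(-19)*(-9 - 19)) = 4 - 2*N*(1 + 2*(-19)*(-28)) = 4 - 2*N*(1 + 1064) = 4 - 2*N*1065 = 4 - 2130*N)
W(3*(0 + 7)²)/(-886317) = (4 - 6390*(0 + 7)²)/(-886317) = (4 - 6390*7²)*(-1/886317) = (4 - 6390*49)*(-1/886317) = (4 - 2130*147)*(-1/886317) = (4 - 313110)*(-1/886317) = -313106*(-1/886317) = 313106/886317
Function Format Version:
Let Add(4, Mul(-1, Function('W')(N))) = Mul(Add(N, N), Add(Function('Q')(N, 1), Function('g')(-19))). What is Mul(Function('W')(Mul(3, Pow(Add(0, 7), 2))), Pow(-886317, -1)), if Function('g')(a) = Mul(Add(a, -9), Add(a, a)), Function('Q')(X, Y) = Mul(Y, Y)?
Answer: Rational(313106, 886317) ≈ 0.35327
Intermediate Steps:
Function('Q')(X, Y) = Pow(Y, 2)
Function('g')(a) = Mul(2, a, Add(-9, a)) (Function('g')(a) = Mul(Add(-9, a), Mul(2, a)) = Mul(2, a, Add(-9, a)))
Function('W')(N) = Add(4, Mul(-2130, N)) (Function('W')(N) = Add(4, Mul(-1, Mul(Add(N, N), Add(Pow(1, 2), Mul(2, -19, Add(-9, -19)))))) = Add(4, Mul(-1, Mul(Mul(2, N), Add(1, Mul(2, -19, -28))))) = Add(4, Mul(-1, Mul(Mul(2, N), Add(1, 1064)))) = Add(4, Mul(-1, Mul(Mul(2, N), 1065))) = Add(4, Mul(-1, Mul(2130, N))) = Add(4, Mul(-2130, N)))
Mul(Function('W')(Mul(3, Pow(Add(0, 7), 2))), Pow(-886317, -1)) = Mul(Add(4, Mul(-2130, Mul(3, Pow(Add(0, 7), 2)))), Pow(-886317, -1)) = Mul(Add(4, Mul(-2130, Mul(3, Pow(7, 2)))), Rational(-1, 886317)) = Mul(Add(4, Mul(-2130, Mul(3, 49))), Rational(-1, 886317)) = Mul(Add(4, Mul(-2130, 147)), Rational(-1, 886317)) = Mul(Add(4, -313110), Rational(-1, 886317)) = Mul(-313106, Rational(-1, 886317)) = Rational(313106, 886317)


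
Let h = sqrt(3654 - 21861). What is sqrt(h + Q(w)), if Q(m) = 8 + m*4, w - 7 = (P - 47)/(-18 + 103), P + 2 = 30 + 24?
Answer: sqrt(10472 + 14739*I*sqrt(7))/17 ≈ 9.3795 + 7.193*I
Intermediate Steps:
h = 51*I*sqrt(7) (h = sqrt(-18207) = 51*I*sqrt(7) ≈ 134.93*I)
P = 52 (P = -2 + (30 + 24) = -2 + 54 = 52)
w = 120/17 (w = 7 + (52 - 47)/(-18 + 103) = 7 + 5/85 = 7 + 5*(1/85) = 7 + 1/17 = 120/17 ≈ 7.0588)
Q(m) = 8 + 4*m
sqrt(h + Q(w)) = sqrt(51*I*sqrt(7) + (8 + 4*(120/17))) = sqrt(51*I*sqrt(7) + (8 + 480/17)) = sqrt(51*I*sqrt(7) + 616/17) = sqrt(616/17 + 51*I*sqrt(7))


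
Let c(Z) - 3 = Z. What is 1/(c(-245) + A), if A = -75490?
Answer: -1/75732 ≈ -1.3204e-5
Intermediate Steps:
c(Z) = 3 + Z
1/(c(-245) + A) = 1/((3 - 245) - 75490) = 1/(-242 - 75490) = 1/(-75732) = -1/75732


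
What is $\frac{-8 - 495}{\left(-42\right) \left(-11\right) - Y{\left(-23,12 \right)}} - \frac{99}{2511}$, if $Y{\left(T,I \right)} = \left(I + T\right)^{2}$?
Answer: $- \frac{4648}{3069} \approx -1.5145$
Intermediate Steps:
$\frac{-8 - 495}{\left(-42\right) \left(-11\right) - Y{\left(-23,12 \right)}} - \frac{99}{2511} = \frac{-8 - 495}{\left(-42\right) \left(-11\right) - \left(12 - 23\right)^{2}} - \frac{99}{2511} = \frac{-8 - 495}{462 - \left(-11\right)^{2}} - \frac{11}{279} = - \frac{503}{462 - 121} - \frac{11}{279} = - \frac{503}{341} - \frac{11}{279} = - \frac{4648}{3069}$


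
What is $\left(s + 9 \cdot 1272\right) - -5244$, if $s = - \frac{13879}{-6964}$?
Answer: $\frac{116256967}{6964} \approx 16694.0$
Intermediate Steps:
$s = \frac{13879}{6964}$ ($s = \left(-13879\right) \left(- \frac{1}{6964}\right) = \frac{13879}{6964} \approx 1.993$)
$\left(s + 9 \cdot 1272\right) - -5244 = \left(\frac{13879}{6964} + 9 \cdot 1272\right) - -5244 = \left(\frac{13879}{6964} + 11448\right) + 5244 = \frac{79737751}{6964} + 5244 = \frac{116256967}{6964}$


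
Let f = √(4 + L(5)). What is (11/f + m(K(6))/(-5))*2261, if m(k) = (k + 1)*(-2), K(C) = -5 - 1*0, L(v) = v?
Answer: 70091/15 ≈ 4672.7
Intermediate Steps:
K(C) = -5 (K(C) = -5 + 0 = -5)
m(k) = -2 - 2*k (m(k) = (1 + k)*(-2) = -2 - 2*k)
f = 3 (f = √(4 + 5) = √9 = 3)
(11/f + m(K(6))/(-5))*2261 = (11/3 + (-2 - 2*(-5))/(-5))*2261 = (11*(⅓) + (-2 + 10)*(-⅕))*2261 = (11/3 + 8*(-⅕))*2261 = (11/3 - 8/5)*2261 = (31/15)*2261 = 70091/15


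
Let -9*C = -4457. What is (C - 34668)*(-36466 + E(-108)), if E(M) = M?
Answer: 11248516570/9 ≈ 1.2498e+9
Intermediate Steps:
C = 4457/9 (C = -1/9*(-4457) = 4457/9 ≈ 495.22)
(C - 34668)*(-36466 + E(-108)) = (4457/9 - 34668)*(-36466 - 108) = -307555/9*(-36574) = 11248516570/9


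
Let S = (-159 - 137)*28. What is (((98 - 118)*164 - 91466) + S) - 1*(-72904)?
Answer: -30130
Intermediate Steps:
S = -8288 (S = -296*28 = -8288)
(((98 - 118)*164 - 91466) + S) - 1*(-72904) = (((98 - 118)*164 - 91466) - 8288) - 1*(-72904) = ((-20*164 - 91466) - 8288) + 72904 = ((-3280 - 91466) - 8288) + 72904 = (-94746 - 8288) + 72904 = -103034 + 72904 = -30130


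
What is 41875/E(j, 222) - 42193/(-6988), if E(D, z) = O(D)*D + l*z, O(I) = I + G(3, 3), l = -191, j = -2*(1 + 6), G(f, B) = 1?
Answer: 37219149/7375834 ≈ 5.0461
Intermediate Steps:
j = -14 (j = -2*7 = -14)
O(I) = 1 + I (O(I) = I + 1 = 1 + I)
E(D, z) = -191*z + D*(1 + D) (E(D, z) = (1 + D)*D - 191*z = D*(1 + D) - 191*z = -191*z + D*(1 + D))
41875/E(j, 222) - 42193/(-6988) = 41875/(-191*222 - 14*(1 - 14)) - 42193/(-6988) = 41875/(-42402 - 14*(-13)) - 42193*(-1/6988) = 41875/(-42402 + 182) + 42193/6988 = 41875/(-42220) + 42193/6988 = 41875*(-1/42220) + 42193/6988 = -8375/8444 + 42193/6988 = 37219149/7375834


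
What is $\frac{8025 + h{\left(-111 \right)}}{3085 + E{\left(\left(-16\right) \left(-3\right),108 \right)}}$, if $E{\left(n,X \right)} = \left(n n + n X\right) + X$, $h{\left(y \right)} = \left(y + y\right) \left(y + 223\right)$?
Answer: $- \frac{16839}{10681} \approx -1.5765$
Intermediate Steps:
$h{\left(y \right)} = 2 y \left(223 + y\right)$
$E{\left(n,X \right)} = X + n^{2} + X n$ ($E{\left(n,X \right)} = \left(n^{2} + X n\right) + X = X + n^{2} + X n$)
$\frac{8025 + h{\left(-111 \right)}}{3085 + E{\left(\left(-16\right) \left(-3\right),108 \right)}} = \frac{8025 + 2 \left(-111\right) \left(223 - 111\right)}{3085 + \left(108 + \left(\left(-16\right) \left(-3\right)\right)^{2} + 108 \left(\left(-16\right) \left(-3\right)\right)\right)} = \frac{8025 + 2 \left(-111\right) 112}{3085 + \left(108 + 48^{2} + 108 \cdot 48\right)} = \frac{8025 - 24864}{3085 + \left(108 + 2304 + 5184\right)} = - \frac{16839}{3085 + 7596} = - \frac{16839}{10681}$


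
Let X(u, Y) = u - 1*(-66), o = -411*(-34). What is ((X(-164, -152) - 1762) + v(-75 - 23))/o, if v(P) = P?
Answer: -979/6987 ≈ -0.14012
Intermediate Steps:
o = 13974
X(u, Y) = 66 + u (X(u, Y) = u + 66 = 66 + u)
((X(-164, -152) - 1762) + v(-75 - 23))/o = (((66 - 164) - 1762) + (-75 - 23))/13974 = ((-98 - 1762) - 98)*(1/13974) = (-1860 - 98)*(1/13974) = -1958*1/13974 = -979/6987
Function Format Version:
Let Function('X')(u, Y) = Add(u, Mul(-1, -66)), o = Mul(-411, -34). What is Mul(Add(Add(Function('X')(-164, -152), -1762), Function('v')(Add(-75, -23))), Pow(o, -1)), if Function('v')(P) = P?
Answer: Rational(-979, 6987) ≈ -0.14012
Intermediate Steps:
o = 13974
Function('X')(u, Y) = Add(66, u) (Function('X')(u, Y) = Add(u, 66) = Add(66, u))
Mul(Add(Add(Function('X')(-164, -152), -1762), Function('v')(Add(-75, -23))), Pow(o, -1)) = Mul(Add(Add(Add(66, -164), -1762), Add(-75, -23)), Pow(13974, -1)) = Mul(Add(Add(-98, -1762), -98), Rational(1, 13974)) = Mul(Add(-1860, -98), Rational(1, 13974)) = Mul(-1958, Rational(1, 13974)) = Rational(-979, 6987)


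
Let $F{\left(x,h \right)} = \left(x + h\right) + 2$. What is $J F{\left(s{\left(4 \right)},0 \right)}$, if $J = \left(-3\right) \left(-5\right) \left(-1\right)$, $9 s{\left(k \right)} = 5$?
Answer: $- \frac{115}{3} \approx -38.333$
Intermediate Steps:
$s{\left(k \right)} = \frac{5}{9}$ ($s{\left(k \right)} = \frac{1}{9} \cdot 5 = \frac{5}{9}$)
$F{\left(x,h \right)} = 2 + h + x$ ($F{\left(x,h \right)} = \left(h + x\right) + 2 = 2 + h + x$)
$J = -15$ ($J = 15 \left(-1\right) = -15$)
$J F{\left(s{\left(4 \right)},0 \right)} = - 15 \left(2 + 0 + \frac{5}{9}\right) = \left(-15\right) \frac{23}{9} = - \frac{115}{3}$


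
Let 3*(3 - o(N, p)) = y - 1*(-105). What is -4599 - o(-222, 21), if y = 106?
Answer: -13595/3 ≈ -4531.7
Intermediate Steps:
o(N, p) = -202/3 (o(N, p) = 3 - (106 - 1*(-105))/3 = 3 - (106 + 105)/3 = 3 - ⅓*211 = 3 - 211/3 = -202/3)
-4599 - o(-222, 21) = -4599 - 1*(-202/3) = -4599 + 202/3 = -13595/3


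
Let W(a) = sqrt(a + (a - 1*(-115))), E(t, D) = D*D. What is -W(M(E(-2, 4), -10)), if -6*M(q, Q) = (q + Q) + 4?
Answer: -sqrt(1005)/3 ≈ -10.567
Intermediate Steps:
E(t, D) = D**2
M(q, Q) = -2/3 - Q/6 - q/6 (M(q, Q) = -((q + Q) + 4)/6 = -((Q + q) + 4)/6 = -(4 + Q + q)/6 = -2/3 - Q/6 - q/6)
W(a) = sqrt(115 + 2*a) (W(a) = sqrt(a + (a + 115)) = sqrt(a + (115 + a)) = sqrt(115 + 2*a))
-W(M(E(-2, 4), -10)) = -sqrt(115 + 2*(-2/3 - 1/6*(-10) - 1/6*4**2)) = -sqrt(115 + 2*(-2/3 + 5/3 - 1/6*16)) = -sqrt(115 + 2*(-2/3 + 5/3 - 8/3)) = -sqrt(115 + 2*(-5/3)) = -sqrt(115 - 10/3) = -sqrt(335/3) = -sqrt(1005)/3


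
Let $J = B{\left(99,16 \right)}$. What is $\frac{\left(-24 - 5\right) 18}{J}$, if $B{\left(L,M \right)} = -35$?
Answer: $\frac{522}{35} \approx 14.914$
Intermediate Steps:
$J = -35$
$\frac{\left(-24 - 5\right) 18}{J} = \frac{\left(-24 - 5\right) 18}{-35} = \left(-29\right) 18 \left(- \frac{1}{35}\right) = \left(-522\right) \left(- \frac{1}{35}\right) = \frac{522}{35}$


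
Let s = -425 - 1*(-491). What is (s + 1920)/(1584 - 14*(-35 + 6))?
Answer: 993/995 ≈ 0.99799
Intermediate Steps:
s = 66 (s = -425 + 491 = 66)
(s + 1920)/(1584 - 14*(-35 + 6)) = (66 + 1920)/(1584 - 14*(-35 + 6)) = 1986/(1584 - 14*(-29)) = 1986/(1584 + 406) = 1986/1990 = 1986*(1/1990) = 993/995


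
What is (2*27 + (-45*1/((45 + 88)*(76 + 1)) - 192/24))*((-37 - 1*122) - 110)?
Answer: -126710029/10241 ≈ -12373.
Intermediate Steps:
(2*27 + (-45*1/((45 + 88)*(76 + 1)) - 192/24))*((-37 - 1*122) - 110) = (54 + (-45/(133*77) - 192*1/24))*((-37 - 122) - 110) = (54 + (-45/10241 - 8))*(-159 - 110) = (54 + (-45*1/10241 - 8))*(-269) = (54 + (-45/10241 - 8))*(-269) = (54 - 81973/10241)*(-269) = (471041/10241)*(-269) = -126710029/10241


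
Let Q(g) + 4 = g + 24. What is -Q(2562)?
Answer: -2582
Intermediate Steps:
Q(g) = 20 + g (Q(g) = -4 + (g + 24) = -4 + (24 + g) = 20 + g)
-Q(2562) = -(20 + 2562) = -1*2582 = -2582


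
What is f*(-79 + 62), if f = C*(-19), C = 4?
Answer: 1292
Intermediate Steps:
f = -76 (f = 4*(-19) = -76)
f*(-79 + 62) = -76*(-79 + 62) = -76*(-17) = 1292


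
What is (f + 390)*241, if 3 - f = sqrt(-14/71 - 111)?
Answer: 94713 - 241*I*sqrt(560545)/71 ≈ 94713.0 - 2541.3*I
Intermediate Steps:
f = 3 - I*sqrt(560545)/71 (f = 3 - sqrt(-14/71 - 111) = 3 - sqrt(-7895/71) = 3 - I*sqrt(560545)/71 ≈ 3.0 - 10.545*I)
(f + 390)*241 = ((3 - I*sqrt(560545)/71) + 390)*241 = (393 - I*sqrt(560545)/71)*241 = 94713 - 241*I*sqrt(560545)/71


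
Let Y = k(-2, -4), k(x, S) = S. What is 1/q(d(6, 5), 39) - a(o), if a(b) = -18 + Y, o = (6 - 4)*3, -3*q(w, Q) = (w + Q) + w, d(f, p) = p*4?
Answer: 1735/79 ≈ 21.962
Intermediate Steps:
d(f, p) = 4*p
Y = -4
q(w, Q) = -2*w/3 - Q/3 (q(w, Q) = -((w + Q) + w)/3 = -((Q + w) + w)/3 = -(Q + 2*w)/3 = -2*w/3 - Q/3)
o = 6 (o = 2*3 = 6)
a(b) = -22 (a(b) = -18 - 4 = -22)
1/q(d(6, 5), 39) - a(o) = 1/(-8*5/3 - ⅓*39) - 1*(-22) = 1/(-⅔*20 - 13) + 22 = 1/(-40/3 - 13) + 22 = 1/(-79/3) + 22 = -3/79 + 22 = 1735/79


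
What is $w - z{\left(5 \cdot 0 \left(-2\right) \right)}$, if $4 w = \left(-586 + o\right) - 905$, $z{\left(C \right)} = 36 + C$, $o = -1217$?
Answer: $-713$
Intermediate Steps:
$w = -677$ ($w = \frac{\left(-586 - 1217\right) - 905}{4} = \frac{-1803 - 905}{4} = \frac{1}{4} \left(-2708\right) = -677$)
$w - z{\left(5 \cdot 0 \left(-2\right) \right)} = -677 - \left(36 + 5 \cdot 0 \left(-2\right)\right) = -677 - \left(36 + 0 \left(-2\right)\right) = -677 - \left(36 + 0\right) = -677 - 36 = -713$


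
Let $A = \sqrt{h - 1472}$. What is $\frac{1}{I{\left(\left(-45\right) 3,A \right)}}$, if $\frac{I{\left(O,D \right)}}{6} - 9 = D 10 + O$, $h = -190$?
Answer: $- \frac{7}{60692} - \frac{5 i \sqrt{1662}}{546228} \approx -0.00011534 - 0.00037317 i$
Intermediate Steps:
$A = i \sqrt{1662}$ ($A = \sqrt{-190 - 1472} = \sqrt{-1662} = i \sqrt{1662} \approx 40.768 i$)
$I{\left(O,D \right)} = 54 + 6 O + 60 D$ ($I{\left(O,D \right)} = 54 + 6 \left(D 10 + O\right) = 54 + 6 \left(10 D + O\right) = 54 + 6 \left(O + 10 D\right) = 54 + \left(6 O + 60 D\right) = 54 + 6 O + 60 D$)
$\frac{1}{I{\left(\left(-45\right) 3,A \right)}} = \frac{1}{54 + 6 \left(\left(-45\right) 3\right) + 60 i \sqrt{1662}} = \frac{1}{54 + 6 \left(-135\right) + 60 i \sqrt{1662}} = \frac{1}{54 - 810 + 60 i \sqrt{1662}} = \frac{1}{-756 + 60 i \sqrt{1662}}$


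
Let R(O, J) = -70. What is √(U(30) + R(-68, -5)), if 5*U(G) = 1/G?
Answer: I*√62994/30 ≈ 8.3662*I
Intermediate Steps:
U(G) = 1/(5*G)
√(U(30) + R(-68, -5)) = √((⅕)/30 - 70) = √((⅕)*(1/30) - 70) = √(1/150 - 70) = √(-10499/150) = I*√62994/30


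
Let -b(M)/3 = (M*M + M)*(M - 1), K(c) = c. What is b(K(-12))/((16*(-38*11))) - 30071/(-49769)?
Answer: -1252181/7564888 ≈ -0.16553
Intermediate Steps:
b(M) = -3*(-1 + M)*(M + M**2) (b(M) = -3*(M*M + M)*(M - 1) = -3*(M**2 + M)*(-1 + M) = -3*(M + M**2)*(-1 + M) = -3*(-1 + M)*(M + M**2))
b(K(-12))/((16*(-38*11))) - 30071/(-49769) = (3*(-12)*(1 - 1*(-12)**2))/((16*(-38*11))) - 30071/(-49769) = (3*(-12)*(1 - 1*144))/((16*(-418))) - 30071*(-1/49769) = (3*(-12)*(1 - 144))/(-6688) + 30071/49769 = (3*(-12)*(-143))*(-1/6688) + 30071/49769 = 5148*(-1/6688) + 30071/49769 = -117/152 + 30071/49769 = -1252181/7564888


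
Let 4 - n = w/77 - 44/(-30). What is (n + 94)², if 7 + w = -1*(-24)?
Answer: 12374560081/1334025 ≈ 9276.1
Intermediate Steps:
w = 17 (w = -7 - 1*(-24) = -7 + 24 = 17)
n = 2671/1155 (n = 4 - (17/77 - 44/(-30)) = 4 - (17*(1/77) - 44*(-1/30)) = 4 - (17/77 + 22/15) = 4 - 1*1949/1155 = 4 - 1949/1155 = 2671/1155 ≈ 2.3126)
(n + 94)² = (2671/1155 + 94)² = (111241/1155)² = 12374560081/1334025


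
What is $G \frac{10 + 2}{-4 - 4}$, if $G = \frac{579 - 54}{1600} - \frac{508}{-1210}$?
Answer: $- \frac{86883}{77440} \approx -1.1219$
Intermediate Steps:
$G = \frac{28961}{38720}$ ($G = 525 \cdot \frac{1}{1600} - - \frac{254}{605} = \frac{21}{64} + \frac{254}{605} = \frac{28961}{38720} \approx 0.74796$)
$G \frac{10 + 2}{-4 - 4} = \frac{28961 \frac{10 + 2}{-4 - 4}}{38720} = \frac{28961 \frac{12}{-8}}{38720} = \frac{28961 \cdot 12 \left(- \frac{1}{8}\right)}{38720} = \frac{28961}{38720} \left(- \frac{3}{2}\right) = - \frac{86883}{77440}$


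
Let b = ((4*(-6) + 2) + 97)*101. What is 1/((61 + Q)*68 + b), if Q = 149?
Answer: 1/21855 ≈ 4.5756e-5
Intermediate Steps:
b = 7575 (b = ((-24 + 2) + 97)*101 = (-22 + 97)*101 = 75*101 = 7575)
1/((61 + Q)*68 + b) = 1/((61 + 149)*68 + 7575) = 1/(210*68 + 7575) = 1/(14280 + 7575) = 1/21855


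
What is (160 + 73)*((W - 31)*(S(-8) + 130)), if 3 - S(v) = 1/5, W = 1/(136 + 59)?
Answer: -935079328/975 ≈ -9.5906e+5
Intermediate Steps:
W = 1/195 ≈ 0.0051282
S(v) = 14/5 (S(v) = 3 - 1/5 = 3 - 1*⅕ = 3 - ⅕ = 14/5)
(160 + 73)*((W - 31)*(S(-8) + 130)) = (160 + 73)*((1/195 - 31)*(14/5 + 130)) = 233*(-6044/195*664/5) = 233*(-4013216/975) = -935079328/975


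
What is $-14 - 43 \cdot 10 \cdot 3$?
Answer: $-1304$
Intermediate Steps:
$-14 - 43 \cdot 10 \cdot 3 = -14 - 1290 = -1304$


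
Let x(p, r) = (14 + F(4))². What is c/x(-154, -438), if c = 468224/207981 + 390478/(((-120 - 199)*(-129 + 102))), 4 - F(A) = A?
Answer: 143509795/591082002 ≈ 0.24279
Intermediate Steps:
F(A) = 4 - A
x(p, r) = 196 (x(p, r) = (14 + (4 - 1*4))² = (14 + (4 - 4))² = (14 + 0)² = 14² = 196)
c = 287019590/6031449 (c = 468224*(1/207981) + 390478/((-319*(-27))) = 468224/207981 + 390478/8613 = 468224/207981 + 390478*(1/8613) = 468224/207981 + 35498/783 = 287019590/6031449 ≈ 47.587)
c/x(-154, -438) = (287019590/6031449)/196 = (287019590/6031449)*(1/196) = 143509795/591082002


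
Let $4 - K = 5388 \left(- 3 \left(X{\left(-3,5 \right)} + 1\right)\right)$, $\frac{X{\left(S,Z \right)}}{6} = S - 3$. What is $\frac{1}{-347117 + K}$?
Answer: $- \frac{1}{912853} \approx -1.0955 \cdot 10^{-6}$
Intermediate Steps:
$X{\left(S,Z \right)} = -18 + 6 S$ ($X{\left(S,Z \right)} = 6 \left(S - 3\right) = 6 \left(-3 + S\right) = -18 + 6 S$)
$K = -565736$ ($K = 4 - 5388 \left(- 3 \left(\left(-18 + 6 \left(-3\right)\right) + 1\right)\right) = 4 - 5388 \left(- 3 \left(\left(-18 - 18\right) + 1\right)\right) = 4 - 5388 \left(- 3 \left(-36 + 1\right)\right) = 4 - 5388 \left(\left(-3\right) \left(-35\right)\right) = 4 - 5388 \cdot 105 = 4 - 565740 = -565736$)
$\frac{1}{-347117 + K} = \frac{1}{-347117 - 565736} = \frac{1}{-912853} = - \frac{1}{912853}$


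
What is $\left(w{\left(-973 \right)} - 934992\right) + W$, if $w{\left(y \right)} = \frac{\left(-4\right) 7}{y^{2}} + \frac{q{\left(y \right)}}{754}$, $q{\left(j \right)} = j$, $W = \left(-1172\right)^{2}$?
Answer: $\frac{44725830578549}{101976238} \approx 4.3859 \cdot 10^{5}$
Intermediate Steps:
$W = 1373584$
$w{\left(y \right)} = - \frac{28}{y^{2}} + \frac{y}{754}$ ($w{\left(y \right)} = \frac{\left(-4\right) 7}{y^{2}} + \frac{y}{754} = - \frac{28}{y^{2}} + y \frac{1}{754} = - \frac{28}{y^{2}} + \frac{y}{754}$)
$\left(w{\left(-973 \right)} - 934992\right) + W = \left(\left(- \frac{28}{946729} + \frac{1}{754} \left(-973\right)\right) - 934992\right) + 1373584 = \left(\left(\left(-28\right) \frac{1}{946729} - \frac{973}{754}\right) - 934992\right) + 1373584 = \left(\left(- \frac{4}{135247} - \frac{973}{754}\right) - 934992\right) + 1373584 = \left(- \frac{131598347}{101976238} - 934992\right) + 1373584 = - \frac{95347098318443}{101976238} + 1373584 = \frac{44725830578549}{101976238}$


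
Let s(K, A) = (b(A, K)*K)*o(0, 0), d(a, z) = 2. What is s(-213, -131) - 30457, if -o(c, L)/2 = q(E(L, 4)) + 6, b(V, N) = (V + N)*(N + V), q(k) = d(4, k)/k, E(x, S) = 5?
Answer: 1613004067/5 ≈ 3.2260e+8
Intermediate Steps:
q(k) = 2/k
b(V, N) = (N + V)² (b(V, N) = (N + V)*(N + V) = (N + V)²)
o(c, L) = -64/5 (o(c, L) = -2*(2/5 + 6) = -2*(2*(⅕) + 6) = -2*(⅖ + 6) = -2*32/5 = -64/5)
s(K, A) = -64*K*(A + K)²/5 (s(K, A) = ((K + A)²*K)*(-64/5) = ((A + K)²*K)*(-64/5) = (K*(A + K)²)*(-64/5) = -64*K*(A + K)²/5)
s(-213, -131) - 30457 = -64/5*(-213)*(-131 - 213)² - 30457 = -64/5*(-213)*(-344)² - 30457 = -64/5*(-213)*118336 - 30457 = 1613156352/5 - 30457 = 1613004067/5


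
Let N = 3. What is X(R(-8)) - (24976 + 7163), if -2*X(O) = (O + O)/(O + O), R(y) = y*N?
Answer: -64279/2 ≈ -32140.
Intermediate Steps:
R(y) = 3*y (R(y) = y*3 = 3*y)
X(O) = -½ (X(O) = -(O + O)/(2*(O + O)) = -2*O/(2*(2*O)) = -2*O*1/(2*O)/2 = -½*1 = -½)
X(R(-8)) - (24976 + 7163) = -½ - (24976 + 7163) = -½ - 1*32139 = -½ - 32139 = -64279/2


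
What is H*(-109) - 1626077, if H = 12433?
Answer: -2981274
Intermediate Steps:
H*(-109) - 1626077 = 12433*(-109) - 1626077 = -1355197 - 1626077 = -2981274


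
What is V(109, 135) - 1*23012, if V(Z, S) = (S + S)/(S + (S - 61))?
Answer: -4809238/209 ≈ -23011.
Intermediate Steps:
V(Z, S) = 2*S/(-61 + 2*S) (V(Z, S) = (2*S)/(S + (-61 + S)) = (2*S)/(-61 + 2*S) = 2*S/(-61 + 2*S))
V(109, 135) - 1*23012 = 2*135/(-61 + 2*135) - 1*23012 = 2*135/(-61 + 270) - 23012 = 2*135/209 - 23012 = 2*135*(1/209) - 23012 = 270/209 - 23012 = -4809238/209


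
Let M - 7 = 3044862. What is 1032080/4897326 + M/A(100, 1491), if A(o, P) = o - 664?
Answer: -6228543871/1153756 ≈ -5398.5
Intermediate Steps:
M = 3044869 (M = 7 + 3044862 = 3044869)
A(o, P) = -664 + o
1032080/4897326 + M/A(100, 1491) = 1032080/4897326 + 3044869/(-664 + 100) = 1032080*(1/4897326) + 3044869/(-564) = 3880/18411 + 3044869*(-1/564) = 3880/18411 - 3044869/564 = -6228543871/1153756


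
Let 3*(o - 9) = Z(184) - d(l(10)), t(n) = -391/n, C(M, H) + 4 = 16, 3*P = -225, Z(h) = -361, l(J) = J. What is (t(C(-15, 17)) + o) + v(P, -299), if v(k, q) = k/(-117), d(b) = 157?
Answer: -30515/156 ≈ -195.61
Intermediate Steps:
P = -75 (P = (⅓)*(-225) = -75)
v(k, q) = -k/117 (v(k, q) = k*(-1/117) = -k/117)
C(M, H) = 12 (C(M, H) = -4 + 16 = 12)
o = -491/3 (o = 9 + (-361 - 1*157)/3 = 9 + (-361 - 157)/3 = 9 + (⅓)*(-518) = 9 - 518/3 = -491/3 ≈ -163.67)
(t(C(-15, 17)) + o) + v(P, -299) = (-391/12 - 491/3) - 1/117*(-75) = (-391*1/12 - 491/3) + 25/39 = (-391/12 - 491/3) + 25/39 = -785/4 + 25/39 = -30515/156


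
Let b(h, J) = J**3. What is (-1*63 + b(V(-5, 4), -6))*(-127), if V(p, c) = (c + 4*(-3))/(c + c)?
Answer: 35433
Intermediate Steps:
V(p, c) = (-12 + c)/(2*c) (V(p, c) = (c - 12)/((2*c)) = (-12 + c)*(1/(2*c)) = (-12 + c)/(2*c))
(-1*63 + b(V(-5, 4), -6))*(-127) = (-1*63 + (-6)**3)*(-127) = (-63 - 216)*(-127) = -279*(-127) = 35433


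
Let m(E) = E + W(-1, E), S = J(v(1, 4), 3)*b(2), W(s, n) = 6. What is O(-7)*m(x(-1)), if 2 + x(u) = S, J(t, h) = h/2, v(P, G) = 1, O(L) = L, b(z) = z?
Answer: -49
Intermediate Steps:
J(t, h) = h/2 (J(t, h) = h*(1/2) = h/2)
S = 3 (S = ((1/2)*3)*2 = (3/2)*2 = 3)
x(u) = 1 (x(u) = -2 + 3 = 1)
m(E) = 6 + E (m(E) = E + 6 = 6 + E)
O(-7)*m(x(-1)) = -7*(6 + 1) = -7*7 = -49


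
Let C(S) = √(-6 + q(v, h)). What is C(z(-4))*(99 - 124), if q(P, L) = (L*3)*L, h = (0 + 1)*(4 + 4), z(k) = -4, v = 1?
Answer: -25*√186 ≈ -340.95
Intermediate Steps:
h = 8 (h = 1*8 = 8)
q(P, L) = 3*L² (q(P, L) = (3*L)*L = 3*L²)
C(S) = √186 (C(S) = √(-6 + 3*8²) = √(-6 + 3*64) = √(-6 + 192) = √186)
C(z(-4))*(99 - 124) = √186*(99 - 124) = √186*(-25) = -25*√186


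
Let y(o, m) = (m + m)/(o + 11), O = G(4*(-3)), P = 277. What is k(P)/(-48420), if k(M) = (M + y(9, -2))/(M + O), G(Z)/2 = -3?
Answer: -346/16402275 ≈ -2.1095e-5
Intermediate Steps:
G(Z) = -6 (G(Z) = 2*(-3) = -6)
O = -6
y(o, m) = 2*m/(11 + o) (y(o, m) = (2*m)/(11 + o) = 2*m/(11 + o))
k(M) = (-1/5 + M)/(-6 + M) (k(M) = (M + 2*(-2)/(11 + 9))/(M - 6) = (M + 2*(-2)/20)/(-6 + M) = (M + 2*(-2)*(1/20))/(-6 + M) = (M - 1/5)/(-6 + M) = (-1/5 + M)/(-6 + M))
k(P)/(-48420) = ((-1/5 + 277)/(-6 + 277))/(-48420) = ((1384/5)/271)*(-1/48420) = ((1/271)*(1384/5))*(-1/48420) = (1384/1355)*(-1/48420) = -346/16402275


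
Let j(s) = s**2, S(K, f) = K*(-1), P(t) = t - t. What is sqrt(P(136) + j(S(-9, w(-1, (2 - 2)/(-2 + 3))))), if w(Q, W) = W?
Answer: 9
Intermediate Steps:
P(t) = 0
S(K, f) = -K
sqrt(P(136) + j(S(-9, w(-1, (2 - 2)/(-2 + 3))))) = sqrt(0 + (-1*(-9))**2) = sqrt(0 + 9**2) = sqrt(0 + 81) = sqrt(81) = 9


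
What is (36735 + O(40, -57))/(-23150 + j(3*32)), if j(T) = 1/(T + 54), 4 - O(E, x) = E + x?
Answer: -5513400/3472499 ≈ -1.5877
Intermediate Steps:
O(E, x) = 4 - E - x (O(E, x) = 4 - (E + x) = 4 + (-E - x) = 4 - E - x)
j(T) = 1/(54 + T)
(36735 + O(40, -57))/(-23150 + j(3*32)) = (36735 + (4 - 1*40 - 1*(-57)))/(-23150 + 1/(54 + 3*32)) = (36735 + (4 - 40 + 57))/(-23150 + 1/(54 + 96)) = (36735 + 21)/(-23150 + 1/150) = 36756/(-23150 + 1/150) = 36756/(-3472499/150) = 36756*(-150/3472499) = -5513400/3472499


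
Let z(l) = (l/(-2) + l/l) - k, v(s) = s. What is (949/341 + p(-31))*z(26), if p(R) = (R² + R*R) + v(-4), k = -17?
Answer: 3274935/341 ≈ 9603.9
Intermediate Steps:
p(R) = -4 + 2*R² (p(R) = (R² + R*R) - 4 = (R² + R²) - 4 = 2*R² - 4 = -4 + 2*R²)
z(l) = 18 - l/2 (z(l) = (l/(-2) + l/l) - 1*(-17) = (l*(-½) + 1) + 17 = (-l/2 + 1) + 17 = (1 - l/2) + 17 = 18 - l/2)
(949/341 + p(-31))*z(26) = (949/341 + (-4 + 2*(-31)²))*(18 - ½*26) = (949*(1/341) + (-4 + 2*961))*(18 - 13) = (949/341 + (-4 + 1922))*5 = (949/341 + 1918)*5 = (654987/341)*5 = 3274935/341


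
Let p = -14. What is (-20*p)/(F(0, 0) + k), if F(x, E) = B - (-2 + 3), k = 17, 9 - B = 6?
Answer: 280/19 ≈ 14.737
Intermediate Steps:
B = 3 (B = 9 - 1*6 = 9 - 6 = 3)
F(x, E) = 2 (F(x, E) = 3 - (-2 + 3) = 3 - 1*1 = 3 - 1 = 2)
(-20*p)/(F(0, 0) + k) = (-20*(-14))/(2 + 17) = 280/19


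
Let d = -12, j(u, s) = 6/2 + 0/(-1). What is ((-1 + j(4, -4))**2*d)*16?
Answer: -768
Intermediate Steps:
j(u, s) = 3 (j(u, s) = 6*(1/2) + 0*(-1) = 3 + 0 = 3)
((-1 + j(4, -4))**2*d)*16 = ((-1 + 3)**2*(-12))*16 = (2**2*(-12))*16 = (4*(-12))*16 = -48*16 = -768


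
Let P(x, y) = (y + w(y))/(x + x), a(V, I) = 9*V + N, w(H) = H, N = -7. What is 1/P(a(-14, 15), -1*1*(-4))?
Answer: -133/4 ≈ -33.250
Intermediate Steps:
a(V, I) = -7 + 9*V (a(V, I) = 9*V - 7 = -7 + 9*V)
P(x, y) = y/x (P(x, y) = (y + y)/(x + x) = (2*y)/((2*x)) = (2*y)*(1/(2*x)) = y/x)
1/P(a(-14, 15), -1*1*(-4)) = 1/((-1*1*(-4))/(-7 + 9*(-14))) = 1/((-1*(-4))/(-7 - 126)) = 1/(4/(-133)) = 1/(4*(-1/133)) = 1/(-4/133) = -133/4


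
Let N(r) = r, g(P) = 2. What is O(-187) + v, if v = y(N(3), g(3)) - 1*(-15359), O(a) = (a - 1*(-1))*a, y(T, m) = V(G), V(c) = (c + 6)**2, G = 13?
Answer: 50502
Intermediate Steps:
V(c) = (6 + c)**2
y(T, m) = 361 (y(T, m) = (6 + 13)**2 = 19**2 = 361)
O(a) = a*(1 + a) (O(a) = (a + 1)*a = (1 + a)*a = a*(1 + a))
v = 15720 (v = 361 - 1*(-15359) = 361 + 15359 = 15720)
O(-187) + v = -187*(1 - 187) + 15720 = -187*(-186) + 15720 = 34782 + 15720 = 50502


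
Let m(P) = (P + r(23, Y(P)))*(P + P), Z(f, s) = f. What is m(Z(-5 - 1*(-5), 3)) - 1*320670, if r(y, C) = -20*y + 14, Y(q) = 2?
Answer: -320670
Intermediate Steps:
r(y, C) = 14 - 20*y
m(P) = 2*P*(-446 + P) (m(P) = (P + (14 - 20*23))*(P + P) = (P + (14 - 460))*(2*P) = (P - 446)*(2*P) = (-446 + P)*(2*P) = 2*P*(-446 + P))
m(Z(-5 - 1*(-5), 3)) - 1*320670 = 2*(-5 - 1*(-5))*(-446 + (-5 - 1*(-5))) - 1*320670 = 2*(-5 + 5)*(-446 + (-5 + 5)) - 320670 = 2*0*(-446 + 0) - 320670 = 2*0*(-446) - 320670 = 0 - 320670 = -320670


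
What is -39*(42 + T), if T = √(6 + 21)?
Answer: -1638 - 117*√3 ≈ -1840.7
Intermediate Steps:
T = 3*√3 (T = √27 = 3*√3 ≈ 5.1962)
-39*(42 + T) = -39*(42 + 3*√3) = -1638 - 117*√3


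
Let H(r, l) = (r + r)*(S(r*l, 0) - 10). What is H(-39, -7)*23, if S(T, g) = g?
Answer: 17940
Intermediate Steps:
H(r, l) = -20*r (H(r, l) = (r + r)*(0 - 10) = (2*r)*(-10) = -20*r)
H(-39, -7)*23 = -20*(-39)*23 = 780*23 = 17940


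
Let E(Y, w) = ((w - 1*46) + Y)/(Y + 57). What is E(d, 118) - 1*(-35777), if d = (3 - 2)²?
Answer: 2075139/58 ≈ 35778.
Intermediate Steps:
d = 1 (d = 1² = 1)
E(Y, w) = (-46 + Y + w)/(57 + Y) (E(Y, w) = ((w - 46) + Y)/(57 + Y) = ((-46 + w) + Y)/(57 + Y) = (-46 + Y + w)/(57 + Y))
E(d, 118) - 1*(-35777) = (-46 + 1 + 118)/(57 + 1) - 1*(-35777) = 73/58 + 35777 = 2075139/58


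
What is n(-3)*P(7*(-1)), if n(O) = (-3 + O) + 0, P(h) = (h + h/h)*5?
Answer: 180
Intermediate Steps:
P(h) = 5 + 5*h (P(h) = (h + 1)*5 = (1 + h)*5 = 5 + 5*h)
n(O) = -3 + O
n(-3)*P(7*(-1)) = (-3 - 3)*(5 + 5*(7*(-1))) = -6*(5 + 5*(-7)) = -6*(5 - 35) = -6*(-30) = 180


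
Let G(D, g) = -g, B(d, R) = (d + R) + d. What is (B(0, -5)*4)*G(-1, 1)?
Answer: 20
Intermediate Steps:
B(d, R) = R + 2*d (B(d, R) = (R + d) + d = R + 2*d)
(B(0, -5)*4)*G(-1, 1) = ((-5 + 2*0)*4)*(-1*1) = ((-5 + 0)*4)*(-1) = -5*4*(-1) = -20*(-1) = 20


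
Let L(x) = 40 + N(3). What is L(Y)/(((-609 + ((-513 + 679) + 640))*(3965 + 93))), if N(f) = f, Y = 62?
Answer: 43/799426 ≈ 5.3789e-5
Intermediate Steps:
L(x) = 43 (L(x) = 40 + 3 = 43)
L(Y)/(((-609 + ((-513 + 679) + 640))*(3965 + 93))) = 43/(((-609 + ((-513 + 679) + 640))*(3965 + 93))) = 43/(((-609 + (166 + 640))*4058)) = 43/(((-609 + 806)*4058)) = 43/((197*4058)) = 43/799426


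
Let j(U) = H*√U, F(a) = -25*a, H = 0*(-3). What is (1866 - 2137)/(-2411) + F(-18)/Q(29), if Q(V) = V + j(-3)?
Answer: 1092809/69919 ≈ 15.630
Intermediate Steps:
H = 0
j(U) = 0 (j(U) = 0*√U = 0)
Q(V) = V (Q(V) = V + 0 = V)
(1866 - 2137)/(-2411) + F(-18)/Q(29) = (1866 - 2137)/(-2411) - 25*(-18)/29 = -271*(-1/2411) + 450*(1/29) = 271/2411 + 450/29 = 1092809/69919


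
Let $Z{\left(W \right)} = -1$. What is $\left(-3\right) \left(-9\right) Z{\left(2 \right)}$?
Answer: $-27$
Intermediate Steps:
$\left(-3\right) \left(-9\right) Z{\left(2 \right)} = \left(-3\right) \left(-9\right) \left(-1\right) = 27 \left(-1\right) = -27$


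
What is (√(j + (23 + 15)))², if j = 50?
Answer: 88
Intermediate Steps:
(√(j + (23 + 15)))² = (√(50 + (23 + 15)))² = (√(50 + 38))² = (√88)² = (2*√22)² = 88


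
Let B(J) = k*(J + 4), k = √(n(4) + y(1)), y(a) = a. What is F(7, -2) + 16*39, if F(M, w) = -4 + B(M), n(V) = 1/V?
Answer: 620 + 11*√5/2 ≈ 632.30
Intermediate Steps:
n(V) = 1/V
k = √5/2 (k = √(1/4 + 1) = √(¼ + 1) = √(5/4) = √5/2 ≈ 1.1180)
B(J) = √5*(4 + J)/2 (B(J) = (√5/2)*(J + 4) = (√5/2)*(4 + J) = √5*(4 + J)/2)
F(M, w) = -4 + √5*(4 + M)/2
F(7, -2) + 16*39 = (-4 + √5*(4 + 7)/2) + 16*39 = (-4 + (½)*√5*11) + 624 = (-4 + 11*√5/2) + 624 = 620 + 11*√5/2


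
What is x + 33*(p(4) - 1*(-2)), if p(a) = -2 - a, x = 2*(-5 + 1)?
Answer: -140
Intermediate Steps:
x = -8 (x = 2*(-4) = -8)
x + 33*(p(4) - 1*(-2)) = -8 + 33*((-2 - 1*4) - 1*(-2)) = -8 + 33*((-2 - 4) + 2) = -8 + 33*(-6 + 2) = -8 + 33*(-4) = -8 - 132 = -140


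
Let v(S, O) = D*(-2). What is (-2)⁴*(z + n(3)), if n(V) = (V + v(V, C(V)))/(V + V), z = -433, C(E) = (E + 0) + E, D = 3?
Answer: -6936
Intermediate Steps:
C(E) = 2*E (C(E) = E + E = 2*E)
v(S, O) = -6 (v(S, O) = 3*(-2) = -6)
n(V) = (-6 + V)/(2*V) (n(V) = (V - 6)/(V + V) = (-6 + V)/((2*V)) = (-6 + V)*(1/(2*V)) = (-6 + V)/(2*V))
(-2)⁴*(z + n(3)) = (-2)⁴*(-433 + (½)*(-6 + 3)/3) = 16*(-433 + (½)*(⅓)*(-3)) = 16*(-433 - ½) = 16*(-867/2) = -6936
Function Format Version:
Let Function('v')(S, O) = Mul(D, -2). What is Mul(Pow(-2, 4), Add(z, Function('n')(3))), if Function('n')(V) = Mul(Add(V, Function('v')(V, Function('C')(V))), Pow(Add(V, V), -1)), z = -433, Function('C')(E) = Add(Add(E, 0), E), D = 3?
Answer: -6936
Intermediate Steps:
Function('C')(E) = Mul(2, E) (Function('C')(E) = Add(E, E) = Mul(2, E))
Function('v')(S, O) = -6 (Function('v')(S, O) = Mul(3, -2) = -6)
Function('n')(V) = Mul(Rational(1, 2), Pow(V, -1), Add(-6, V)) (Function('n')(V) = Mul(Add(V, -6), Pow(Add(V, V), -1)) = Mul(Add(-6, V), Pow(Mul(2, V), -1)) = Mul(Add(-6, V), Mul(Rational(1, 2), Pow(V, -1))) = Mul(Rational(1, 2), Pow(V, -1), Add(-6, V)))
Mul(Pow(-2, 4), Add(z, Function('n')(3))) = Mul(Pow(-2, 4), Add(-433, Mul(Rational(1, 2), Pow(3, -1), Add(-6, 3)))) = Mul(16, Add(-433, Mul(Rational(1, 2), Rational(1, 3), -3))) = Mul(16, Add(-433, Rational(-1, 2))) = Mul(16, Rational(-867, 2)) = -6936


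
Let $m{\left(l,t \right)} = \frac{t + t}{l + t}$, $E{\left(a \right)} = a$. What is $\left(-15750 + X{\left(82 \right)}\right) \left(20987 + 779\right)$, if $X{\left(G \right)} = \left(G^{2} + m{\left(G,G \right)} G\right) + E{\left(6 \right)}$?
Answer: $-194544508$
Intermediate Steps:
$m{\left(l,t \right)} = \frac{2 t}{l + t}$
$X{\left(G \right)} = 6 + G + G^{2}$ ($X{\left(G \right)} = \left(G^{2} + \frac{2 G}{G + G} G\right) + 6 = \left(G^{2} + \frac{2 G}{2 G} G\right) + 6 = \left(G^{2} + 2 G \frac{1}{2 G} G\right) + 6 = \left(G^{2} + 1 G\right) + 6 = \left(G^{2} + G\right) + 6 = \left(G + G^{2}\right) + 6 = 6 + G + G^{2}$)
$\left(-15750 + X{\left(82 \right)}\right) \left(20987 + 779\right) = \left(-15750 + \left(6 + 82 + 82^{2}\right)\right) \left(20987 + 779\right) = \left(-15750 + \left(6 + 82 + 6724\right)\right) 21766 = \left(-15750 + 6812\right) 21766 = \left(-8938\right) 21766 = -194544508$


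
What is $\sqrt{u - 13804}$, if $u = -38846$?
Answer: $45 i \sqrt{26} \approx 229.46 i$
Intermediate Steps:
$\sqrt{u - 13804} = \sqrt{-38846 - 13804} = \sqrt{-52650} = 45 i \sqrt{26}$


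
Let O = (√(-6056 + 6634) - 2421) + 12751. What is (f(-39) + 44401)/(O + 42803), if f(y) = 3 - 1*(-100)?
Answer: 2364631032/2823115111 - 756568*√2/2823115111 ≈ 0.83722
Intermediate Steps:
f(y) = 103 (f(y) = 3 + 100 = 103)
O = 10330 + 17*√2 (O = (√578 - 2421) + 12751 = (17*√2 - 2421) + 12751 = (-2421 + 17*√2) + 12751 = 10330 + 17*√2 ≈ 10354.)
(f(-39) + 44401)/(O + 42803) = (103 + 44401)/((10330 + 17*√2) + 42803) = 44504/(53133 + 17*√2)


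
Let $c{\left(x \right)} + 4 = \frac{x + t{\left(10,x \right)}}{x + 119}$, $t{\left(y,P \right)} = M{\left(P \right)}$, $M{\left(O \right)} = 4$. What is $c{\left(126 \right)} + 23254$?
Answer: $\frac{1139276}{49} \approx 23251.0$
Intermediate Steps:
$t{\left(y,P \right)} = 4$
$c{\left(x \right)} = -4 + \frac{4 + x}{119 + x}$ ($c{\left(x \right)} = -4 + \frac{x + 4}{x + 119} = -4 + \frac{4 + x}{119 + x}$)
$c{\left(126 \right)} + 23254 = \frac{-472 - 378}{119 + 126} + 23254 = \frac{-472 - 378}{245} + 23254 = \frac{1}{245} \left(-850\right) + 23254 = - \frac{170}{49} + 23254 = \frac{1139276}{49}$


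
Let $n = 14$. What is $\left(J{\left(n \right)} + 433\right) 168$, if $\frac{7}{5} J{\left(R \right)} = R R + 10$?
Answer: $97464$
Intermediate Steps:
$J{\left(R \right)} = \frac{50}{7} + \frac{5 R^{2}}{7}$ ($J{\left(R \right)} = \frac{5 \left(R R + 10\right)}{7} = \frac{5 \left(R^{2} + 10\right)}{7} = \frac{5 \left(10 + R^{2}\right)}{7} = \frac{50}{7} + \frac{5 R^{2}}{7}$)
$\left(J{\left(n \right)} + 433\right) 168 = \left(\left(\frac{50}{7} + \frac{5 \cdot 14^{2}}{7}\right) + 433\right) 168 = \left(\left(\frac{50}{7} + \frac{5}{7} \cdot 196\right) + 433\right) 168 = \left(\left(\frac{50}{7} + 140\right) + 433\right) 168 = \left(\frac{1030}{7} + 433\right) 168 = \frac{4061}{7} \cdot 168 = 97464$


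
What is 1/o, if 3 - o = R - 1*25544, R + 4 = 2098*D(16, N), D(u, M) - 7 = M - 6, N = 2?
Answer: 1/19257 ≈ 5.1929e-5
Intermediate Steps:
D(u, M) = 1 + M (D(u, M) = 7 + (M - 6) = 7 + (-6 + M) = 1 + M)
R = 6290 (R = -4 + 2098*(1 + 2) = -4 + 2098*3 = -4 + 6294 = 6290)
o = 19257 (o = 3 - (6290 - 1*25544) = 3 - (6290 - 25544) = 3 - 1*(-19254) = 3 + 19254 = 19257)
1/o = 1/19257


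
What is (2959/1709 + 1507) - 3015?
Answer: -2574213/1709 ≈ -1506.3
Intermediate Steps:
(2959/1709 + 1507) - 3015 = 2578422/1709 - 3015 = -2574213/1709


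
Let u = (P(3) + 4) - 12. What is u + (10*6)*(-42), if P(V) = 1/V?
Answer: -7583/3 ≈ -2527.7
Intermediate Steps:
u = -23/3 (u = (1/3 + 4) - 12 = 13/3 - 12 = -23/3 ≈ -7.6667)
u + (10*6)*(-42) = -23/3 + (10*6)*(-42) = -23/3 + 60*(-42) = -23/3 - 2520 = -7583/3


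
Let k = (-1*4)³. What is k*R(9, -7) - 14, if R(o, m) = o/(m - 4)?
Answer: 422/11 ≈ 38.364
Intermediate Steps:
k = -64 (k = (-4)³ = -64)
R(o, m) = o/(-4 + m)
k*R(9, -7) - 14 = -576/(-4 - 7) - 14 = -576/(-11) - 14 = -576*(-1)/11 - 14 = -64*(-9/11) - 14 = 576/11 - 14 = 422/11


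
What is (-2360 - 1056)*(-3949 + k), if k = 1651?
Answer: 7849968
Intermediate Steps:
(-2360 - 1056)*(-3949 + k) = (-2360 - 1056)*(-3949 + 1651) = -3416*(-2298) = 7849968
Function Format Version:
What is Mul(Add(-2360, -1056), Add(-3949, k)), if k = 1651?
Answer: 7849968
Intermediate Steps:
Mul(Add(-2360, -1056), Add(-3949, k)) = Mul(Add(-2360, -1056), Add(-3949, 1651)) = Mul(-3416, -2298) = 7849968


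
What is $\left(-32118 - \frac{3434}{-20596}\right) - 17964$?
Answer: $- \frac{515742719}{10298} \approx -50082.0$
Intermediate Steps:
$\left(-32118 - \frac{3434}{-20596}\right) - 17964 = \left(-32118 - - \frac{1717}{10298}\right) - 17964 = \left(-32118 + \frac{1717}{10298}\right) - 17964 = - \frac{330749447}{10298} - 17964 = - \frac{515742719}{10298}$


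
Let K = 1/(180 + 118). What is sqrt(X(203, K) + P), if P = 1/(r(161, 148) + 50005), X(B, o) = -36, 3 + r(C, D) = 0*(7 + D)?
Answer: I*sqrt(90007150142)/50002 ≈ 6.0*I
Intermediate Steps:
r(C, D) = -3 (r(C, D) = -3 + 0*(7 + D) = -3 + 0 = -3)
K = 1/298 ≈ 0.0033557
P = 1/50002 (P = 1/(-3 + 50005) = 1/50002 ≈ 1.9999e-5)
sqrt(X(203, K) + P) = sqrt(-36 + 1/50002) = sqrt(-1800071/50002) = I*sqrt(90007150142)/50002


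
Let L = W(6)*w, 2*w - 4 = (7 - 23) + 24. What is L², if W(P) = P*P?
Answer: 46656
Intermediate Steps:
W(P) = P²
w = 6 (w = 2 + ((7 - 23) + 24)/2 = 2 + (-16 + 24)/2 = 2 + (½)*8 = 2 + 4 = 6)
L = 216 (L = 6²*6 = 36*6 = 216)
L² = 216² = 46656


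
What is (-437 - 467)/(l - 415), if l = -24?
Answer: 904/439 ≈ 2.0592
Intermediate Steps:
(-437 - 467)/(l - 415) = (-437 - 467)/(-24 - 415) = -904/(-439) = -904*(-1/439) = 904/439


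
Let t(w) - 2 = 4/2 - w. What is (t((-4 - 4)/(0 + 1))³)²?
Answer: 2985984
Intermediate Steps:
t(w) = 4 - w (t(w) = 2 + (4/2 - w) = 2 + (4*(½) - w) = 2 + (2 - w) = 4 - w)
(t((-4 - 4)/(0 + 1))³)² = ((4 - (-4 - 4)/(0 + 1))³)² = ((4 - (-8)/1)³)² = ((4 - (-8))³)² = ((4 - 1*(-8))³)² = ((4 + 8)³)² = (12³)² = 1728² = 2985984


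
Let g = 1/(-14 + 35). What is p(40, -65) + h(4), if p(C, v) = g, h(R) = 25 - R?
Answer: 442/21 ≈ 21.048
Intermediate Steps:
g = 1/21 ≈ 0.047619
p(C, v) = 1/21
p(40, -65) + h(4) = 1/21 + (25 - 1*4) = 1/21 + (25 - 4) = 1/21 + 21 = 442/21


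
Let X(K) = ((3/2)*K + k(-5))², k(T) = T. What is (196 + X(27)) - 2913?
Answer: -5827/4 ≈ -1456.8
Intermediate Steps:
X(K) = (-5 + 3*K/2)² (X(K) = ((3/2)*K - 5)² = ((3*(½))*K - 5)² = (3*K/2 - 5)² = (-5 + 3*K/2)²)
(196 + X(27)) - 2913 = (196 + (-10 + 3*27)²/4) - 2913 = (196 + (-10 + 81)²/4) - 2913 = (196 + (¼)*71²) - 2913 = (196 + (¼)*5041) - 2913 = (196 + 5041/4) - 2913 = 5825/4 - 2913 = -5827/4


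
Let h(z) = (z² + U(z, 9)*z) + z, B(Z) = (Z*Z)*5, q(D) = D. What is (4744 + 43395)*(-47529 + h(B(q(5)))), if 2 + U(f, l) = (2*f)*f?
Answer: 186501124719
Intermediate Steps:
U(f, l) = -2 + 2*f² (U(f, l) = -2 + (2*f)*f = -2 + 2*f²)
B(Z) = 5*Z² (B(Z) = Z²*5 = 5*Z²)
h(z) = z + z² + z*(-2 + 2*z²) (h(z) = (z² + (-2 + 2*z²)*z) + z = (z² + z*(-2 + 2*z²)) + z = z + z² + z*(-2 + 2*z²))
(4744 + 43395)*(-47529 + h(B(q(5)))) = (4744 + 43395)*(-47529 + (5*5²)*(-1 + 5*5² + 2*(5*5²)²)) = 48139*(-47529 + (5*25)*(-1 + 5*25 + 2*(5*25)²)) = 48139*(-47529 + 125*(-1 + 125 + 2*125²)) = 48139*(-47529 + 125*(-1 + 125 + 2*15625)) = 48139*(-47529 + 125*(-1 + 125 + 31250)) = 48139*(-47529 + 125*31374) = 48139*(-47529 + 3921750) = 48139*3874221 = 186501124719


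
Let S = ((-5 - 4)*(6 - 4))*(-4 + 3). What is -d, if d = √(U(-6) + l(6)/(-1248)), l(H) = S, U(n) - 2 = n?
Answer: -I*√10855/52 ≈ -2.0036*I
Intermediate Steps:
U(n) = 2 + n
S = 18 (S = -9*2*(-1) = -18*(-1) = 18)
l(H) = 18
d = I*√10855/52 (d = √((2 - 6) + 18/(-1248)) = √(-4 + 18*(-1/1248)) = √(-4 - 3/208) = √(-835/208) = I*√10855/52 ≈ 2.0036*I)
-d = -I*√10855/52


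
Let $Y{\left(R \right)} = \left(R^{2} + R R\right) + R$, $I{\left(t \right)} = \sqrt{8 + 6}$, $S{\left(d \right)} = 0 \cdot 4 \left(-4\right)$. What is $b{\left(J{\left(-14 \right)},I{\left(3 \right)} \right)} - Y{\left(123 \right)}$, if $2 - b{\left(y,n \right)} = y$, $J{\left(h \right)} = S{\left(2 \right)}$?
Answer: $-30379$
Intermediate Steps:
$S{\left(d \right)} = 0$ ($S{\left(d \right)} = 0 \left(-4\right) = 0$)
$J{\left(h \right)} = 0$
$I{\left(t \right)} = \sqrt{14}$
$b{\left(y,n \right)} = 2 - y$
$Y{\left(R \right)} = R + 2 R^{2}$ ($Y{\left(R \right)} = \left(R^{2} + R^{2}\right) + R = 2 R^{2} + R = R + 2 R^{2}$)
$b{\left(J{\left(-14 \right)},I{\left(3 \right)} \right)} - Y{\left(123 \right)} = \left(2 - 0\right) - 123 \left(1 + 2 \cdot 123\right) = \left(2 + 0\right) - 123 \left(1 + 246\right) = 2 - 123 \cdot 247 = 2 - 30381 = -30379$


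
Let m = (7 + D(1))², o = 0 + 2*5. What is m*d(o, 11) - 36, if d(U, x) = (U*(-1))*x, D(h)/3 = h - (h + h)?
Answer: -1796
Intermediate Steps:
o = 10 (o = 0 + 10 = 10)
D(h) = -3*h (D(h) = 3*(h - (h + h)) = 3*(h - 2*h) = 3*(-h) = -3*h)
d(U, x) = -U*x (d(U, x) = (-U)*x = -U*x)
m = 16 (m = (7 - 3*1)² = (7 - 3)² = 4² = 16)
m*d(o, 11) - 36 = 16*(-1*10*11) - 36 = 16*(-110) - 36 = -1760 - 36 = -1796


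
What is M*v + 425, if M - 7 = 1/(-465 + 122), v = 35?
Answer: 32825/49 ≈ 669.90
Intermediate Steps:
M = 2400/343 (M = 7 + 1/(-465 + 122) = 7 + 1/(-343) = 7 - 1/343 = 2400/343 ≈ 6.9971)
M*v + 425 = (2400/343)*35 + 425 = 12000/49 + 425 = 32825/49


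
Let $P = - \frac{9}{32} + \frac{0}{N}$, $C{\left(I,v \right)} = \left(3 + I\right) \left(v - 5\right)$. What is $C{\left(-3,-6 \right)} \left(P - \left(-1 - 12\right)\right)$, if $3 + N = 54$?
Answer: $0$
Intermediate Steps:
$N = 51$ ($N = -3 + 54 = 51$)
$C{\left(I,v \right)} = \left(-5 + v\right) \left(3 + I\right)$ ($C{\left(I,v \right)} = \left(3 + I\right) \left(-5 + v\right) = \left(-5 + v\right) \left(3 + I\right)$)
$P = - \frac{9}{32}$ ($P = - \frac{9}{32} + \frac{0}{51} = \left(-9\right) \frac{1}{32} + 0 \cdot \frac{1}{51} = - \frac{9}{32} + 0 = - \frac{9}{32} \approx -0.28125$)
$C{\left(-3,-6 \right)} \left(P - \left(-1 - 12\right)\right) = \left(-15 - -15 + 3 \left(-6\right) - -18\right) \left(- \frac{9}{32} - \left(-1 - 12\right)\right) = \left(-15 + 15 - 18 + 18\right) \left(- \frac{9}{32} - \left(-1 - 12\right)\right) = 0 \left(- \frac{9}{32} - -13\right) = 0 \left(- \frac{9}{32} + 13\right) = 0 \cdot \frac{407}{32} = 0$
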